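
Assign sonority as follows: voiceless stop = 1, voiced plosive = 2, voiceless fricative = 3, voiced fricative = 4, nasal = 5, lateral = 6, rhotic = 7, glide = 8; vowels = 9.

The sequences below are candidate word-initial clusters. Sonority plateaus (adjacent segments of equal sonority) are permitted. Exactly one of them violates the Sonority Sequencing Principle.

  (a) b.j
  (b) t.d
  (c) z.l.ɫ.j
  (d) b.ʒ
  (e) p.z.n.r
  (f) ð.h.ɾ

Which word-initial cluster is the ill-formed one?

(a) sonority 2-8: well-formed.
(b) sonority 1-2: well-formed.
(c) sonority 4-6-6-8: well-formed.
(d) sonority 2-4: well-formed.
(e) sonority 1-4-5-7: well-formed.
(f) sonority 4-3-7: ill-formed.

f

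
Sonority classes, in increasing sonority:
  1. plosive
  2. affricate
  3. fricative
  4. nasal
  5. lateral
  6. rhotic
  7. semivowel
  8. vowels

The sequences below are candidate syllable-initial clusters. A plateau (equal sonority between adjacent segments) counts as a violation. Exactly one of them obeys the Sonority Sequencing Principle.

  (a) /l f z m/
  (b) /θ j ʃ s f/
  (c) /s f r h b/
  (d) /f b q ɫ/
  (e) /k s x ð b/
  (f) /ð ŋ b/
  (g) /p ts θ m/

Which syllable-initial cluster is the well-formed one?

(a) /l f z m/: profile 5-3-3-4 — violates.
(b) /θ j ʃ s f/: profile 3-7-3-3-3 — violates.
(c) /s f r h b/: profile 3-3-6-3-1 — violates.
(d) /f b q ɫ/: profile 3-1-1-5 — violates.
(e) /k s x ð b/: profile 1-3-3-3-1 — violates.
(f) /ð ŋ b/: profile 3-4-1 — violates.
(g) /p ts θ m/: profile 1-2-3-4 — obeys.

g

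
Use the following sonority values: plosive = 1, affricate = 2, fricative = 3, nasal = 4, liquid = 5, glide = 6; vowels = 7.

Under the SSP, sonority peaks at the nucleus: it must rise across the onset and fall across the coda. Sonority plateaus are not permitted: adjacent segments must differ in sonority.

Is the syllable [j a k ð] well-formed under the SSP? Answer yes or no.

Onset: /j/ is a glide (sonority 6); then the nucleus /a/ (sonority 7).
Onset profile 6-7 — rises to the nucleus.
Coda: /k/ is a plosive (sonority 1), /ð/ is a fricative (sonority 3).
Coda profile 7-1-3 — does not strictly fall throughout.

no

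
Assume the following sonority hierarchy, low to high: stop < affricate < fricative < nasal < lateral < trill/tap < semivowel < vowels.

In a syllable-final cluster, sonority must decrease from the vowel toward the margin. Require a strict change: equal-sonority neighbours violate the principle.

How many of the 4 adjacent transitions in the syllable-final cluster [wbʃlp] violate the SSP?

2

/w/ is a semivowel (sonority 7).
/b/ is a stop (sonority 1).
/ʃ/ is a fricative (sonority 3).
/l/ is a lateral (sonority 5).
/p/ is a stop (sonority 1).
/w/→/b/: 7→1 (falls) — ok.
/b/→/ʃ/: 1→3 (does not fall) — violation.
/ʃ/→/l/: 3→5 (does not fall) — violation.
/l/→/p/: 5→1 (falls) — ok.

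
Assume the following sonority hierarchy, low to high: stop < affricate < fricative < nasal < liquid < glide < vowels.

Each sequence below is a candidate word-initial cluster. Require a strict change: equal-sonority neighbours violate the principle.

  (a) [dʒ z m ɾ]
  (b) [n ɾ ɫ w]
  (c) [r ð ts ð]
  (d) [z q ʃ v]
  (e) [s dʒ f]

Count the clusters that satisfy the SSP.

(a) 2-3-4-5 → obeys
(b) 4-5-5-6 → violates
(c) 5-3-2-3 → violates
(d) 3-1-3-3 → violates
(e) 3-2-3 → violates

1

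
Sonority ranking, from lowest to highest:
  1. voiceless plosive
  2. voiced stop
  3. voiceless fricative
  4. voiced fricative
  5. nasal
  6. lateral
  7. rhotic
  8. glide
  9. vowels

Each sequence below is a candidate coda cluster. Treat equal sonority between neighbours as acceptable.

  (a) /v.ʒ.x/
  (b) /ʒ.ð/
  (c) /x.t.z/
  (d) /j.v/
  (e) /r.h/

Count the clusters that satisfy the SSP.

4

(a) /v.ʒ.x/: profile 4-4-3 — obeys.
(b) /ʒ.ð/: profile 4-4 — obeys.
(c) /x.t.z/: profile 3-1-4 — violates.
(d) /j.v/: profile 8-4 — obeys.
(e) /r.h/: profile 7-3 — obeys.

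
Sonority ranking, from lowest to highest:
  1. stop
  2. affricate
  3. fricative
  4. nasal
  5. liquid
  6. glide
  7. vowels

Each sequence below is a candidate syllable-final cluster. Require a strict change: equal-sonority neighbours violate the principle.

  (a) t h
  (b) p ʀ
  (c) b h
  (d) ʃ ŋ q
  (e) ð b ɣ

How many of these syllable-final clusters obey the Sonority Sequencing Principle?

(a) sonority 1-3: ill-formed.
(b) sonority 1-5: ill-formed.
(c) sonority 1-3: ill-formed.
(d) sonority 3-4-1: ill-formed.
(e) sonority 3-1-3: ill-formed.

0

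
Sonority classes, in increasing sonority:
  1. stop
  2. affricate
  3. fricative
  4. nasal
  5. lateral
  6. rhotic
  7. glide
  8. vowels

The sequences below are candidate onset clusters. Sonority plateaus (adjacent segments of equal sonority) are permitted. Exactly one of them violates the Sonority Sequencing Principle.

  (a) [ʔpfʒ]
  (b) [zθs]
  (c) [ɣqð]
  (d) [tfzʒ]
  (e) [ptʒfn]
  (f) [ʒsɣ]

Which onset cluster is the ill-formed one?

(a) sonority 1-1-3-3: well-formed.
(b) sonority 3-3-3: well-formed.
(c) sonority 3-1-3: ill-formed.
(d) sonority 1-3-3-3: well-formed.
(e) sonority 1-1-3-3-4: well-formed.
(f) sonority 3-3-3: well-formed.

c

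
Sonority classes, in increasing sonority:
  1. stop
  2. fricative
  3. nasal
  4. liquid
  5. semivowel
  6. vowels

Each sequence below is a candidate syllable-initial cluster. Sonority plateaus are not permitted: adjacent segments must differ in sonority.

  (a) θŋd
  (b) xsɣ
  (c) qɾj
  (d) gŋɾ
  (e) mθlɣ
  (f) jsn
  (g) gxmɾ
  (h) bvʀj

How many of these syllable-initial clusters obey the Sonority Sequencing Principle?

4

(a) 2-3-1 → violates
(b) 2-2-2 → violates
(c) 1-4-5 → obeys
(d) 1-3-4 → obeys
(e) 3-2-4-2 → violates
(f) 5-2-3 → violates
(g) 1-2-3-4 → obeys
(h) 1-2-4-5 → obeys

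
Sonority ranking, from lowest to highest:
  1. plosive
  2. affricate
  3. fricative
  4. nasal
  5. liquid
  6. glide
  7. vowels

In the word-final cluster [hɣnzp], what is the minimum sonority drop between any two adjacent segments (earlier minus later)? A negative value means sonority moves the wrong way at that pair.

/h/ — fricative, sonority 3.
/ɣ/ — fricative, sonority 3.
/n/ — nasal, sonority 4.
/z/ — fricative, sonority 3.
/p/ — plosive, sonority 1.
/h/→/ɣ/: change +0.
/ɣ/→/n/: change -1.
/n/→/z/: change +1.
/z/→/p/: change +2.
Minimum = -1.

-1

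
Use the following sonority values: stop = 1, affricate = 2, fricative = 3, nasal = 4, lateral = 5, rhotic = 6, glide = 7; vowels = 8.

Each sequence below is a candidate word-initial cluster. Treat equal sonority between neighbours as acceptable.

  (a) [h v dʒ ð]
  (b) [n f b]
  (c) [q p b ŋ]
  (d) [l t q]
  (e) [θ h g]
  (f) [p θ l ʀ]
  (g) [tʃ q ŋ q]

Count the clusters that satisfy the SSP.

(a) 3-3-2-3 → violates
(b) 4-3-1 → violates
(c) 1-1-1-4 → obeys
(d) 5-1-1 → violates
(e) 3-3-1 → violates
(f) 1-3-5-6 → obeys
(g) 2-1-4-1 → violates

2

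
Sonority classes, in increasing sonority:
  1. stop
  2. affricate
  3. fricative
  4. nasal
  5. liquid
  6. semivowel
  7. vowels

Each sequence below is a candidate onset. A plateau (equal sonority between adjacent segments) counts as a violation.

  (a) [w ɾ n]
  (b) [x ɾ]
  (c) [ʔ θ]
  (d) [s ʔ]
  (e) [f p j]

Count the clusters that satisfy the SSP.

2

(a) 6-5-4 → violates
(b) 3-5 → obeys
(c) 1-3 → obeys
(d) 3-1 → violates
(e) 3-1-6 → violates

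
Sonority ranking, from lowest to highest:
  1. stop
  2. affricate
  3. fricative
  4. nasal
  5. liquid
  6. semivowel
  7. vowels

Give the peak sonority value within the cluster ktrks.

5

/k/ — stop, sonority 1.
/t/ — stop, sonority 1.
/r/ — liquid, sonority 5.
/k/ — stop, sonority 1.
/s/ — fricative, sonority 3.
The maximum is 5.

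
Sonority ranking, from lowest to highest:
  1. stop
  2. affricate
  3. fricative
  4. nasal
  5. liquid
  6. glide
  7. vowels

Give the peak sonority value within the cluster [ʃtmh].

/ʃ/ is a fricative (sonority 3).
/t/ is a stop (sonority 1).
/m/ is a nasal (sonority 4).
/h/ is a fricative (sonority 3).
The maximum is 4.

4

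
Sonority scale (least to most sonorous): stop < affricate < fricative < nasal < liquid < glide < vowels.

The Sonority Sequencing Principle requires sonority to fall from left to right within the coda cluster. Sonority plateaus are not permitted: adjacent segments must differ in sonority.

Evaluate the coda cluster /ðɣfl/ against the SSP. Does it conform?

/ð/ is a fricative (sonority 3).
/ɣ/ is a fricative (sonority 3).
/f/ is a fricative (sonority 3).
/l/ is a liquid (sonority 5).
The profile is 3-3-3-5. Between /ð/ (3) and /ɣ/ (3) sonority does not fall, so the cluster violates the SSP.

no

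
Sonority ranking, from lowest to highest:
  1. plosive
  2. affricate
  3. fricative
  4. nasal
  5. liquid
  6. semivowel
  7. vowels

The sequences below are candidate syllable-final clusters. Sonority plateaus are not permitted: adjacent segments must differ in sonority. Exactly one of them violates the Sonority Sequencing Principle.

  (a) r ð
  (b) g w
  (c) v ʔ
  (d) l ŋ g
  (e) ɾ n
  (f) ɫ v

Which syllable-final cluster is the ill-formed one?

b

(a) r ð: profile 5-3 — obeys.
(b) g w: profile 1-6 — violates.
(c) v ʔ: profile 3-1 — obeys.
(d) l ŋ g: profile 5-4-1 — obeys.
(e) ɾ n: profile 5-4 — obeys.
(f) ɫ v: profile 5-3 — obeys.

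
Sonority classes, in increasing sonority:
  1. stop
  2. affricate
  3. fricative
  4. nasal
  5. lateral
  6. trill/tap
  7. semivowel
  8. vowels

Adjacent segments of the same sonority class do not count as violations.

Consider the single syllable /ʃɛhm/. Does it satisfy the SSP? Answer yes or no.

no

Onset: /ʃ/ is a fricative (sonority 3); then the nucleus /ɛ/ (sonority 8).
Onset profile 3-8 — rises to the nucleus.
Coda: /h/ is a fricative (sonority 3), /m/ is a nasal (sonority 4).
Coda profile 8-3-4 — does not fall throughout.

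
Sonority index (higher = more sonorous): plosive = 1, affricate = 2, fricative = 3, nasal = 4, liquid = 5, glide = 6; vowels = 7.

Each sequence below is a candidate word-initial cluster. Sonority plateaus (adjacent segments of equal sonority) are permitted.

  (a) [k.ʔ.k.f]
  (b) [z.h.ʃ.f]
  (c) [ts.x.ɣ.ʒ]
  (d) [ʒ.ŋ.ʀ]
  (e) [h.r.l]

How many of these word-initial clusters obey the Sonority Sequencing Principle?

(a) [k.ʔ.k.f]: profile 1-1-1-3 — obeys.
(b) [z.h.ʃ.f]: profile 3-3-3-3 — obeys.
(c) [ts.x.ɣ.ʒ]: profile 2-3-3-3 — obeys.
(d) [ʒ.ŋ.ʀ]: profile 3-4-5 — obeys.
(e) [h.r.l]: profile 3-5-5 — obeys.

5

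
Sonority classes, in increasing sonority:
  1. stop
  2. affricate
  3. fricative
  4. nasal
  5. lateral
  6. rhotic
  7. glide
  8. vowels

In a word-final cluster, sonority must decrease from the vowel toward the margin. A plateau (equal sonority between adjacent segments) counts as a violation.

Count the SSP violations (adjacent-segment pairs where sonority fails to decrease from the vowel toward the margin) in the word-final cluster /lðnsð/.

/l/ is a lateral (sonority 5).
/ð/ is a fricative (sonority 3).
/n/ is a nasal (sonority 4).
/s/ is a fricative (sonority 3).
/ð/ is a fricative (sonority 3).
/l/→/ð/: 5→3 (falls) — ok.
/ð/→/n/: 3→4 (does not fall) — violation.
/n/→/s/: 4→3 (falls) — ok.
/s/→/ð/: 3→3 (plateau) — violation.

2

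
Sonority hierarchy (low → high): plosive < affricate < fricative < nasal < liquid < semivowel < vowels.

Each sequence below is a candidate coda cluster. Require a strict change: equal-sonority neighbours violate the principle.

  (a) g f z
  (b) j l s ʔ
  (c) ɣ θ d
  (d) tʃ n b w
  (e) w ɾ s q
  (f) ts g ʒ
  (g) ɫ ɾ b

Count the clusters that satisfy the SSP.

2

(a) g f z: profile 1-3-3 — violates.
(b) j l s ʔ: profile 6-5-3-1 — obeys.
(c) ɣ θ d: profile 3-3-1 — violates.
(d) tʃ n b w: profile 2-4-1-6 — violates.
(e) w ɾ s q: profile 6-5-3-1 — obeys.
(f) ts g ʒ: profile 2-1-3 — violates.
(g) ɫ ɾ b: profile 5-5-1 — violates.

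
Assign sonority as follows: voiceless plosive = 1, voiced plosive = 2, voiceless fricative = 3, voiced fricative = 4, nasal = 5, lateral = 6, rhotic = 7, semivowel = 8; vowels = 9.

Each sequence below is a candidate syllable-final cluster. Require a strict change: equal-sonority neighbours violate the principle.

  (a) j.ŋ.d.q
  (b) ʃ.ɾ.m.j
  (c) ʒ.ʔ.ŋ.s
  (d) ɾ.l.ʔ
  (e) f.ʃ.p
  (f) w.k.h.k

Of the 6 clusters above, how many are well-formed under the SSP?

(a) j.ŋ.d.q: profile 8-5-2-1 — obeys.
(b) ʃ.ɾ.m.j: profile 3-7-5-8 — violates.
(c) ʒ.ʔ.ŋ.s: profile 4-1-5-3 — violates.
(d) ɾ.l.ʔ: profile 7-6-1 — obeys.
(e) f.ʃ.p: profile 3-3-1 — violates.
(f) w.k.h.k: profile 8-1-3-1 — violates.

2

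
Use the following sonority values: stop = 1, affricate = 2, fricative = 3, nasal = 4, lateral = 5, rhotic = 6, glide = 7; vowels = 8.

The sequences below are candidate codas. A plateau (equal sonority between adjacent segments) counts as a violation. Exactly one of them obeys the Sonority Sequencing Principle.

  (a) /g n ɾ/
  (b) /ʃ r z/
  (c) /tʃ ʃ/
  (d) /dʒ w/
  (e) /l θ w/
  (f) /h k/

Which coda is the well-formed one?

(a) /g n ɾ/: profile 1-4-6 — violates.
(b) /ʃ r z/: profile 3-6-3 — violates.
(c) /tʃ ʃ/: profile 2-3 — violates.
(d) /dʒ w/: profile 2-7 — violates.
(e) /l θ w/: profile 5-3-7 — violates.
(f) /h k/: profile 3-1 — obeys.

f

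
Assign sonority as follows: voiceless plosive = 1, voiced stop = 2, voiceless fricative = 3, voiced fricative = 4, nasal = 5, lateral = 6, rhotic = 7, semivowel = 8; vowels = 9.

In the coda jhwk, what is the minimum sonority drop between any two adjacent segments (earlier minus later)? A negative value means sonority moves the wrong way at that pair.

/j/ is a semivowel (sonority 8).
/h/ is a voiceless fricative (sonority 3).
/w/ is a semivowel (sonority 8).
/k/ is a voiceless plosive (sonority 1).
/j/→/h/: change +5.
/h/→/w/: change -5.
/w/→/k/: change +7.
Minimum = -5.

-5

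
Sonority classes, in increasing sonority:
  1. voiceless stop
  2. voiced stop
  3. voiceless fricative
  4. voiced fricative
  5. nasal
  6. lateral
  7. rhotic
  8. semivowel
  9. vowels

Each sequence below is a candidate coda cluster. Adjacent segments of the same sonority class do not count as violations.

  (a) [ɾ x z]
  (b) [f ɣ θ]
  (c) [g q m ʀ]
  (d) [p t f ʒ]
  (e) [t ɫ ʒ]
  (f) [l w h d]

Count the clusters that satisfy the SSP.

0

(a) 7-3-4 → violates
(b) 3-4-3 → violates
(c) 2-1-5-7 → violates
(d) 1-1-3-4 → violates
(e) 1-6-4 → violates
(f) 6-8-3-2 → violates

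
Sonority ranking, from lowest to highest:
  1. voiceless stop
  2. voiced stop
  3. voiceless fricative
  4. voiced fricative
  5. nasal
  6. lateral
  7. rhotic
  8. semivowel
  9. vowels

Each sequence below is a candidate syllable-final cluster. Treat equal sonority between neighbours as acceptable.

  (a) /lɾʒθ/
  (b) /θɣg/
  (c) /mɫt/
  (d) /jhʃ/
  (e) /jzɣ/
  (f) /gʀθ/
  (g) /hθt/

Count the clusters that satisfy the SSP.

3

(a) /lɾʒθ/: profile 6-7-4-3 — violates.
(b) /θɣg/: profile 3-4-2 — violates.
(c) /mɫt/: profile 5-6-1 — violates.
(d) /jhʃ/: profile 8-3-3 — obeys.
(e) /jzɣ/: profile 8-4-4 — obeys.
(f) /gʀθ/: profile 2-7-3 — violates.
(g) /hθt/: profile 3-3-1 — obeys.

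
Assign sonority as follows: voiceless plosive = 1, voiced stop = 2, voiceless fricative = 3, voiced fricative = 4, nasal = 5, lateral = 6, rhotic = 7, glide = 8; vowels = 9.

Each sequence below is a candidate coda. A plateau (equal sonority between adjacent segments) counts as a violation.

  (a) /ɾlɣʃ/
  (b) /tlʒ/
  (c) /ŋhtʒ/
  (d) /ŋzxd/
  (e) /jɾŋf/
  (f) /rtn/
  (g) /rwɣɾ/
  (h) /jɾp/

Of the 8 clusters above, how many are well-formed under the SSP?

(a) /ɾlɣʃ/: profile 7-6-4-3 — obeys.
(b) /tlʒ/: profile 1-6-4 — violates.
(c) /ŋhtʒ/: profile 5-3-1-4 — violates.
(d) /ŋzxd/: profile 5-4-3-2 — obeys.
(e) /jɾŋf/: profile 8-7-5-3 — obeys.
(f) /rtn/: profile 7-1-5 — violates.
(g) /rwɣɾ/: profile 7-8-4-7 — violates.
(h) /jɾp/: profile 8-7-1 — obeys.

4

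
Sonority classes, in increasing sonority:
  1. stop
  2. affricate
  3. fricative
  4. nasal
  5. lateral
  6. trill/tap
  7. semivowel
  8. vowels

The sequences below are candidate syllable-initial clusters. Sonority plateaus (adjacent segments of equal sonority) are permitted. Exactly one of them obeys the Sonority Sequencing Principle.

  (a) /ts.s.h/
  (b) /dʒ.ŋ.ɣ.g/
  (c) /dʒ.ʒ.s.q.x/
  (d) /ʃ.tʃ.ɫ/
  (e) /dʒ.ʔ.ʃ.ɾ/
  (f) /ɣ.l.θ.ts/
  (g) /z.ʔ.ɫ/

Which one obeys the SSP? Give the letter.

(a) /ts.s.h/: profile 2-3-3 — obeys.
(b) /dʒ.ŋ.ɣ.g/: profile 2-4-3-1 — violates.
(c) /dʒ.ʒ.s.q.x/: profile 2-3-3-1-3 — violates.
(d) /ʃ.tʃ.ɫ/: profile 3-2-5 — violates.
(e) /dʒ.ʔ.ʃ.ɾ/: profile 2-1-3-6 — violates.
(f) /ɣ.l.θ.ts/: profile 3-5-3-2 — violates.
(g) /z.ʔ.ɫ/: profile 3-1-5 — violates.

a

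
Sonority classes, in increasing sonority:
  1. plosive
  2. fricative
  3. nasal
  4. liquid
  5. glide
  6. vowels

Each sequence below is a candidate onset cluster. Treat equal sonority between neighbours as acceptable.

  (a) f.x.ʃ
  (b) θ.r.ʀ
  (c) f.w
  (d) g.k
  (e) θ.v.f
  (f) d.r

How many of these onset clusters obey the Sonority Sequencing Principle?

6

(a) 2-2-2 → obeys
(b) 2-4-4 → obeys
(c) 2-5 → obeys
(d) 1-1 → obeys
(e) 2-2-2 → obeys
(f) 1-4 → obeys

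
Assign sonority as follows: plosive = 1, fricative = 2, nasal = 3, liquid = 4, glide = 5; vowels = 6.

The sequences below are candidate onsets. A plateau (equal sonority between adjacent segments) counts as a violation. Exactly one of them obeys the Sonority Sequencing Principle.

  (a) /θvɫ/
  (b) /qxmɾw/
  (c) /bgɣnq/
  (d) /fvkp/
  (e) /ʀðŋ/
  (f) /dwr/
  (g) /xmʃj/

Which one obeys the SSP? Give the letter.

(a) sonority 2-2-4: ill-formed.
(b) sonority 1-2-3-4-5: well-formed.
(c) sonority 1-1-2-3-1: ill-formed.
(d) sonority 2-2-1-1: ill-formed.
(e) sonority 4-2-3: ill-formed.
(f) sonority 1-5-4: ill-formed.
(g) sonority 2-3-2-5: ill-formed.

b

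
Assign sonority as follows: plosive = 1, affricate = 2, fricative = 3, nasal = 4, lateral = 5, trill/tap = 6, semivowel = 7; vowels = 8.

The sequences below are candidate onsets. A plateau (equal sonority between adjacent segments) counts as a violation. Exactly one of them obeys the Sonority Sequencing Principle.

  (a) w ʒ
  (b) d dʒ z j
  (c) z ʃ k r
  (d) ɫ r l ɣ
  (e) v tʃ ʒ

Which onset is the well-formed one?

(a) w ʒ: profile 7-3 — violates.
(b) d dʒ z j: profile 1-2-3-7 — obeys.
(c) z ʃ k r: profile 3-3-1-6 — violates.
(d) ɫ r l ɣ: profile 5-6-5-3 — violates.
(e) v tʃ ʒ: profile 3-2-3 — violates.

b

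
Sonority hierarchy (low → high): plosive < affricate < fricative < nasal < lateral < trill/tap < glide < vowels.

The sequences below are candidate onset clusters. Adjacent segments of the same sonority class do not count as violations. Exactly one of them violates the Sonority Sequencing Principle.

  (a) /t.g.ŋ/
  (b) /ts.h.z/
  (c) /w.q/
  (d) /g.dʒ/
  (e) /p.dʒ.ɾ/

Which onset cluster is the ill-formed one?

c

(a) sonority 1-1-4: well-formed.
(b) sonority 2-3-3: well-formed.
(c) sonority 7-1: ill-formed.
(d) sonority 1-2: well-formed.
(e) sonority 1-2-6: well-formed.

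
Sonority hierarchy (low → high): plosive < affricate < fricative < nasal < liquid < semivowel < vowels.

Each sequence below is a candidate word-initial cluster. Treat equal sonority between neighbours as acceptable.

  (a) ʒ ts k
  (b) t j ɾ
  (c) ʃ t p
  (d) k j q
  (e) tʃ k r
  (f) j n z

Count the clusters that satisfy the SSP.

0

(a) sonority 3-2-1: ill-formed.
(b) sonority 1-6-5: ill-formed.
(c) sonority 3-1-1: ill-formed.
(d) sonority 1-6-1: ill-formed.
(e) sonority 2-1-5: ill-formed.
(f) sonority 6-4-3: ill-formed.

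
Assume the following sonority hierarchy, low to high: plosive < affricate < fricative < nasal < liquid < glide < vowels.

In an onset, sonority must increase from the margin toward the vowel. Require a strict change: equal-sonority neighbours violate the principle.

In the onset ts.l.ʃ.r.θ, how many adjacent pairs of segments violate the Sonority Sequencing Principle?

2

/ts/ — affricate, sonority 2.
/l/ — liquid, sonority 5.
/ʃ/ — fricative, sonority 3.
/r/ — liquid, sonority 5.
/θ/ — fricative, sonority 3.
/ts/→/l/: 2→5 (rises) — ok.
/l/→/ʃ/: 5→3 (does not rise) — violation.
/ʃ/→/r/: 3→5 (rises) — ok.
/r/→/θ/: 5→3 (does not rise) — violation.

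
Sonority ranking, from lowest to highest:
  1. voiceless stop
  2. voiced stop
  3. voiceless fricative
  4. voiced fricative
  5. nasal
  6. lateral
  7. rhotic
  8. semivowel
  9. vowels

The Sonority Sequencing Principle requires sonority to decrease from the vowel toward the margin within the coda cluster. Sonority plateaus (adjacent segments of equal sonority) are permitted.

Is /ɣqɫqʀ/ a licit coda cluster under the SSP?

no

/ɣ/ is a voiced fricative (sonority 4).
/q/ is a voiceless stop (sonority 1).
/ɫ/ is a lateral (sonority 6).
/q/ is a voiceless stop (sonority 1).
/ʀ/ is a rhotic (sonority 7).
The profile is 4-1-6-1-7. Between /q/ (1) and /ɫ/ (6) sonority does not fall, so the cluster violates the SSP.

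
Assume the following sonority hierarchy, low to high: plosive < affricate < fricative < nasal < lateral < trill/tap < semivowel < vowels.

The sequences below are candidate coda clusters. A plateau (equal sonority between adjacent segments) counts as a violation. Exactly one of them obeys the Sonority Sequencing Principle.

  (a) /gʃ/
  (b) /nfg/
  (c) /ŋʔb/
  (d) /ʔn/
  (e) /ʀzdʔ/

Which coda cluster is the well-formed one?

(a) sonority 1-3: ill-formed.
(b) sonority 4-3-1: well-formed.
(c) sonority 4-1-1: ill-formed.
(d) sonority 1-4: ill-formed.
(e) sonority 6-3-1-1: ill-formed.

b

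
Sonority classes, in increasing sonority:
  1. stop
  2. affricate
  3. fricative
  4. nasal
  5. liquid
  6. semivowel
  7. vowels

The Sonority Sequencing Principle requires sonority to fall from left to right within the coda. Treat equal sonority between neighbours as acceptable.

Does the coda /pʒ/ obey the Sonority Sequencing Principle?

no

/p/: stop = 1.
/ʒ/: fricative = 3.
The profile is 1-3. Between /p/ (1) and /ʒ/ (3) sonority does not fall, so the cluster violates the SSP.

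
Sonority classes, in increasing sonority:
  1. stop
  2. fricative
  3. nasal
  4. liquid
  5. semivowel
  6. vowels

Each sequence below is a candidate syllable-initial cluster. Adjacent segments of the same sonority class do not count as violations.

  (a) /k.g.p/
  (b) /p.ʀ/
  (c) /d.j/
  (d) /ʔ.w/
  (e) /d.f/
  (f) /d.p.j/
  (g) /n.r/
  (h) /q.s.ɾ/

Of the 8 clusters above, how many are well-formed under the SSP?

(a) 1-1-1 → obeys
(b) 1-4 → obeys
(c) 1-5 → obeys
(d) 1-5 → obeys
(e) 1-2 → obeys
(f) 1-1-5 → obeys
(g) 3-4 → obeys
(h) 1-2-4 → obeys

8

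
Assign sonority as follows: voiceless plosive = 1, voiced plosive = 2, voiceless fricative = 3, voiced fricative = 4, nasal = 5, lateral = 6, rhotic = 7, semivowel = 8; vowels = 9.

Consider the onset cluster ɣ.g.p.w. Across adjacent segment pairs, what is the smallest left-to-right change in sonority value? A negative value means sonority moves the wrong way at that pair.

/ɣ/ is a voiced fricative (sonority 4).
/g/ is a voiced plosive (sonority 2).
/p/ is a voiceless plosive (sonority 1).
/w/ is a semivowel (sonority 8).
/ɣ/→/g/: change -2.
/g/→/p/: change -1.
/p/→/w/: change +7.
Minimum = -2.

-2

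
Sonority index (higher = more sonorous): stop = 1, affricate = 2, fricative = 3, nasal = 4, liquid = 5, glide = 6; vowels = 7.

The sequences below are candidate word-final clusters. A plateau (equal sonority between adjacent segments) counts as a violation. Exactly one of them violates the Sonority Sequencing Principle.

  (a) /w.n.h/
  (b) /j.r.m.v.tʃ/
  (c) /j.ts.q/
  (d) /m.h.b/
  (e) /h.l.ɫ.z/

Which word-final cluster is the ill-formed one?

(a) /w.n.h/: profile 6-4-3 — obeys.
(b) /j.r.m.v.tʃ/: profile 6-5-4-3-2 — obeys.
(c) /j.ts.q/: profile 6-2-1 — obeys.
(d) /m.h.b/: profile 4-3-1 — obeys.
(e) /h.l.ɫ.z/: profile 3-5-5-3 — violates.

e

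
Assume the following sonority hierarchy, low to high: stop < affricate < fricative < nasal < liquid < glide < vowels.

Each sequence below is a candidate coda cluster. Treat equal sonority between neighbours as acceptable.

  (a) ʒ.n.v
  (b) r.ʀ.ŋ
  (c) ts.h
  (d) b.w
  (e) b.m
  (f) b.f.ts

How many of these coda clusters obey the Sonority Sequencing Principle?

1

(a) ʒ.n.v: profile 3-4-3 — violates.
(b) r.ʀ.ŋ: profile 5-5-4 — obeys.
(c) ts.h: profile 2-3 — violates.
(d) b.w: profile 1-6 — violates.
(e) b.m: profile 1-4 — violates.
(f) b.f.ts: profile 1-3-2 — violates.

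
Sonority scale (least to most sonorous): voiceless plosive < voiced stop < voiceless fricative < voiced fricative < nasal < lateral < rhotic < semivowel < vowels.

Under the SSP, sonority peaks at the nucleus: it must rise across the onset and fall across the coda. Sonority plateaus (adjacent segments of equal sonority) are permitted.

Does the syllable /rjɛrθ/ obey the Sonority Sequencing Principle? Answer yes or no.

Onset: /r/ is a rhotic (sonority 7), /j/ is a semivowel (sonority 8); then the nucleus /ɛ/ (sonority 9).
Onset profile 7-8-9 — rises to the nucleus.
Coda: /r/ is a rhotic (sonority 7), /θ/ is a voiceless fricative (sonority 3).
Coda profile 9-7-3 — falls from the nucleus.

yes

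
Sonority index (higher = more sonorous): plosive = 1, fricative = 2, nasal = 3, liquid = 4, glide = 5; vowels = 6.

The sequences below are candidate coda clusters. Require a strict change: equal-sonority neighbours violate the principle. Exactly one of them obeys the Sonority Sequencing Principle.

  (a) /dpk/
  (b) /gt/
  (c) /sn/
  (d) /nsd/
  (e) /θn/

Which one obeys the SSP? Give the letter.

(a) 1-1-1 → violates
(b) 1-1 → violates
(c) 2-3 → violates
(d) 3-2-1 → obeys
(e) 2-3 → violates

d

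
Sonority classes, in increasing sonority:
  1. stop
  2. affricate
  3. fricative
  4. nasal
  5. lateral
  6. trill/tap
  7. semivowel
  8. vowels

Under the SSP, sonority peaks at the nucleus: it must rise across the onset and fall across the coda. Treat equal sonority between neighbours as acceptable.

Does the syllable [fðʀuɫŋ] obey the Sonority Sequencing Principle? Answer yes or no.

Onset: /f/ is a fricative (sonority 3), /ð/ is a fricative (sonority 3), /ʀ/ is a trill/tap (sonority 6); then the nucleus /u/ (sonority 8).
Onset profile 3-3-6-8 — rises to the nucleus.
Coda: /ɫ/ is a lateral (sonority 5), /ŋ/ is a nasal (sonority 4).
Coda profile 8-5-4 — falls from the nucleus.

yes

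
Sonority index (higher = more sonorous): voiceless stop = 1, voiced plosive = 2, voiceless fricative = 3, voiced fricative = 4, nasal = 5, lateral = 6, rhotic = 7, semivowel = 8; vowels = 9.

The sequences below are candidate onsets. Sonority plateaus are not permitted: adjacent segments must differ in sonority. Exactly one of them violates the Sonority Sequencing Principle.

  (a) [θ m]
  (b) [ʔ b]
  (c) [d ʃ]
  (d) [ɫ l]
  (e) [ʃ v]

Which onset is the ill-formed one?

d

(a) sonority 3-5: well-formed.
(b) sonority 1-2: well-formed.
(c) sonority 2-3: well-formed.
(d) sonority 6-6: ill-formed.
(e) sonority 3-4: well-formed.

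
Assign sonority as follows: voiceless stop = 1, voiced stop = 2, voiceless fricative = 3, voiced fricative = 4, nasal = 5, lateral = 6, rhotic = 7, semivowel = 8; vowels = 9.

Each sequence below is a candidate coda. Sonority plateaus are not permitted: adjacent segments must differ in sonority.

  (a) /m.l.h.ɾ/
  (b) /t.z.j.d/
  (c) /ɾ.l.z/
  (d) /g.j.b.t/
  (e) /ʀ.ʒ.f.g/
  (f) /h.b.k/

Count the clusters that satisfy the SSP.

3

(a) sonority 5-6-3-7: ill-formed.
(b) sonority 1-4-8-2: ill-formed.
(c) sonority 7-6-4: well-formed.
(d) sonority 2-8-2-1: ill-formed.
(e) sonority 7-4-3-2: well-formed.
(f) sonority 3-2-1: well-formed.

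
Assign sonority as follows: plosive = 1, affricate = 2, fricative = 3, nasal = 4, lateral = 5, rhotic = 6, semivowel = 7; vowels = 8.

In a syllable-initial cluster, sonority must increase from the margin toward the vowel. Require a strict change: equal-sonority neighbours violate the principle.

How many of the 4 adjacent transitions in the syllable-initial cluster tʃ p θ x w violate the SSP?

/tʃ/ is an affricate (sonority 2).
/p/ is a plosive (sonority 1).
/θ/ is a fricative (sonority 3).
/x/ is a fricative (sonority 3).
/w/ is a semivowel (sonority 7).
/tʃ/→/p/: 2→1 (does not rise) — violation.
/p/→/θ/: 1→3 (rises) — ok.
/θ/→/x/: 3→3 (plateau) — violation.
/x/→/w/: 3→7 (rises) — ok.

2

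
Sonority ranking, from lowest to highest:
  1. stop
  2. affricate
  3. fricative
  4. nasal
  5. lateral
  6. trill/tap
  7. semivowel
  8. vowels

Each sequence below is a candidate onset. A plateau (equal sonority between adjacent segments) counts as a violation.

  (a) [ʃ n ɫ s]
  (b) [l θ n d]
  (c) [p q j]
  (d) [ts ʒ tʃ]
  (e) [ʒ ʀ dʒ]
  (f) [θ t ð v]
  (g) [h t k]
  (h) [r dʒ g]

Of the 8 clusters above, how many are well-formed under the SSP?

0

(a) sonority 3-4-5-3: ill-formed.
(b) sonority 5-3-4-1: ill-formed.
(c) sonority 1-1-7: ill-formed.
(d) sonority 2-3-2: ill-formed.
(e) sonority 3-6-2: ill-formed.
(f) sonority 3-1-3-3: ill-formed.
(g) sonority 3-1-1: ill-formed.
(h) sonority 6-2-1: ill-formed.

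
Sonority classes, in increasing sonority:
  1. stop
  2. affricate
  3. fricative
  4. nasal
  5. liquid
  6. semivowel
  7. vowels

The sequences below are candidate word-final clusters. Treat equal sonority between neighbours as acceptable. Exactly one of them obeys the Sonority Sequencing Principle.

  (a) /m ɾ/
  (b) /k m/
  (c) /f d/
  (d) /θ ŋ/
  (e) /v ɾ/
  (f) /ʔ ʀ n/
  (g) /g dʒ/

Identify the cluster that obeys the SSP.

(a) sonority 4-5: ill-formed.
(b) sonority 1-4: ill-formed.
(c) sonority 3-1: well-formed.
(d) sonority 3-4: ill-formed.
(e) sonority 3-5: ill-formed.
(f) sonority 1-5-4: ill-formed.
(g) sonority 1-2: ill-formed.

c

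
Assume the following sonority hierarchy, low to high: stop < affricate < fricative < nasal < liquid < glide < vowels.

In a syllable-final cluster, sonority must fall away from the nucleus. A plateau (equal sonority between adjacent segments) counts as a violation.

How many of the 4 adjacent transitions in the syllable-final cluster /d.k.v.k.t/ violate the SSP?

/d/: stop = 1.
/k/: stop = 1.
/v/: fricative = 3.
/k/: stop = 1.
/t/: stop = 1.
/d/→/k/: 1→1 (plateau) — violation.
/k/→/v/: 1→3 (does not fall) — violation.
/v/→/k/: 3→1 (falls) — ok.
/k/→/t/: 1→1 (plateau) — violation.

3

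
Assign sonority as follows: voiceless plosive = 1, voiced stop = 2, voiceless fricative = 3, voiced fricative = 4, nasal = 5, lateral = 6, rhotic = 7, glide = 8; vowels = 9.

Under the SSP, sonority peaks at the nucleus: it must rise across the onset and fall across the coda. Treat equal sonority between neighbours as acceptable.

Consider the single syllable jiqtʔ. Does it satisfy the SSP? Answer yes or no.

Onset: /j/ is a glide (sonority 8); then the nucleus /i/ (sonority 9).
Onset profile 8-9 — rises to the nucleus.
Coda: /q/ is a voiceless plosive (sonority 1), /t/ is a voiceless plosive (sonority 1), /ʔ/ is a voiceless plosive (sonority 1).
Coda profile 9-1-1-1 — falls from the nucleus.

yes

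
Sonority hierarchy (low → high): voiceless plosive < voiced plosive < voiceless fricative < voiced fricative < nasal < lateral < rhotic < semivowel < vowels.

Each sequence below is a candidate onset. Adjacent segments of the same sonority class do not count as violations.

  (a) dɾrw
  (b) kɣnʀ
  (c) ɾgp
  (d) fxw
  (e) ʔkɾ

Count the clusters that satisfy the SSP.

4

(a) 2-7-7-8 → obeys
(b) 1-4-5-7 → obeys
(c) 7-2-1 → violates
(d) 3-3-8 → obeys
(e) 1-1-7 → obeys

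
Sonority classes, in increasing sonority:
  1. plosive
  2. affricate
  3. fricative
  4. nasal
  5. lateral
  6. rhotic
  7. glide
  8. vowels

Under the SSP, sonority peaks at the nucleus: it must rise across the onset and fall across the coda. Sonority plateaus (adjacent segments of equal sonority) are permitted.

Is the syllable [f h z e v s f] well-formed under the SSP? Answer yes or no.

Onset: /f/ is a fricative (sonority 3), /h/ is a fricative (sonority 3), /z/ is a fricative (sonority 3); then the nucleus /e/ (sonority 8).
Onset profile 3-3-3-8 — rises to the nucleus.
Coda: /v/ is a fricative (sonority 3), /s/ is a fricative (sonority 3), /f/ is a fricative (sonority 3).
Coda profile 8-3-3-3 — falls from the nucleus.

yes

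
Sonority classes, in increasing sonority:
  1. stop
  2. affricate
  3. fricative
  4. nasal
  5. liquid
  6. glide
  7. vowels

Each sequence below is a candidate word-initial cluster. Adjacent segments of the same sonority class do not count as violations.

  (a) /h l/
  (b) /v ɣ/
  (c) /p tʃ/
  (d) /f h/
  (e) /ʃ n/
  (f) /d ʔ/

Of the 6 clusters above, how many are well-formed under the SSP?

6

(a) sonority 3-5: well-formed.
(b) sonority 3-3: well-formed.
(c) sonority 1-2: well-formed.
(d) sonority 3-3: well-formed.
(e) sonority 3-4: well-formed.
(f) sonority 1-1: well-formed.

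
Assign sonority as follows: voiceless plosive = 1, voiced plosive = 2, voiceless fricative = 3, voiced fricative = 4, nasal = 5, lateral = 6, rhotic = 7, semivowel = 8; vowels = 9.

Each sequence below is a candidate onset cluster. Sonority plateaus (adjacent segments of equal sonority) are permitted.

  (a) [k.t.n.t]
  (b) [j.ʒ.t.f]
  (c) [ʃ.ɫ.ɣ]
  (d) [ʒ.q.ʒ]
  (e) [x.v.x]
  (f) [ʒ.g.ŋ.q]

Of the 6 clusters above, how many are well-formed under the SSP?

0

(a) sonority 1-1-5-1: ill-formed.
(b) sonority 8-4-1-3: ill-formed.
(c) sonority 3-6-4: ill-formed.
(d) sonority 4-1-4: ill-formed.
(e) sonority 3-4-3: ill-formed.
(f) sonority 4-2-5-1: ill-formed.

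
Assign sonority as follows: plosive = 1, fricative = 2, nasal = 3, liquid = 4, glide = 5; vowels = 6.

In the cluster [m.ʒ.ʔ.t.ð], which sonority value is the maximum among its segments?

/m/ is a nasal (sonority 3).
/ʒ/ is a fricative (sonority 2).
/ʔ/ is a plosive (sonority 1).
/t/ is a plosive (sonority 1).
/ð/ is a fricative (sonority 2).
The maximum is 3.

3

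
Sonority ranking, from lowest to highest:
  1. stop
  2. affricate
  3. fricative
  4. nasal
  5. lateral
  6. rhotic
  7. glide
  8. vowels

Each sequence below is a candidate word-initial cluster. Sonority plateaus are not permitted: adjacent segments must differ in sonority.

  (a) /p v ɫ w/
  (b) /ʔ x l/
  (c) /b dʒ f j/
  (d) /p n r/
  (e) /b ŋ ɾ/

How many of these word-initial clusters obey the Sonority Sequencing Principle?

5

(a) sonority 1-3-5-7: well-formed.
(b) sonority 1-3-5: well-formed.
(c) sonority 1-2-3-7: well-formed.
(d) sonority 1-4-6: well-formed.
(e) sonority 1-4-6: well-formed.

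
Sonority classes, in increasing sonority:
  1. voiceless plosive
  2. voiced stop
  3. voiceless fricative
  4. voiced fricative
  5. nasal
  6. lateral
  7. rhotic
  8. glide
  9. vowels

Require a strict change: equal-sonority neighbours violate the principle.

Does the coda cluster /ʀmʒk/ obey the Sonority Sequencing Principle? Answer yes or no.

yes

/ʀ/: rhotic = 7.
/m/: nasal = 5.
/ʒ/: voiced fricative = 4.
/k/: voiceless plosive = 1.
The profile 7-5-4-1 strictly falls, so the coda cluster satisfies the SSP.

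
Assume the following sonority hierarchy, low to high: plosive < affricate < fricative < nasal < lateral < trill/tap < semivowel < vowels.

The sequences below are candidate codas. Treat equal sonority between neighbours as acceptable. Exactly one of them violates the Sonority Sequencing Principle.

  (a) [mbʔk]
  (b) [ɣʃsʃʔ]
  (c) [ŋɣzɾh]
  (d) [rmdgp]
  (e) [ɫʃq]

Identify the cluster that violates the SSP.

c

(a) sonority 4-1-1-1: well-formed.
(b) sonority 3-3-3-3-1: well-formed.
(c) sonority 4-3-3-6-3: ill-formed.
(d) sonority 6-4-1-1-1: well-formed.
(e) sonority 5-3-1: well-formed.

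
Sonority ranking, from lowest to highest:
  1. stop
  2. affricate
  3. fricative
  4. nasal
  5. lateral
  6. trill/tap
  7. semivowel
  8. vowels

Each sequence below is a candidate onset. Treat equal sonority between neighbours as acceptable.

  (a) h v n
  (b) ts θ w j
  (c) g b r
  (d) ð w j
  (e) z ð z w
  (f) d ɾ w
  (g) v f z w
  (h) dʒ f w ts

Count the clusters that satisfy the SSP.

(a) sonority 3-3-4: well-formed.
(b) sonority 2-3-7-7: well-formed.
(c) sonority 1-1-6: well-formed.
(d) sonority 3-7-7: well-formed.
(e) sonority 3-3-3-7: well-formed.
(f) sonority 1-6-7: well-formed.
(g) sonority 3-3-3-7: well-formed.
(h) sonority 2-3-7-2: ill-formed.

7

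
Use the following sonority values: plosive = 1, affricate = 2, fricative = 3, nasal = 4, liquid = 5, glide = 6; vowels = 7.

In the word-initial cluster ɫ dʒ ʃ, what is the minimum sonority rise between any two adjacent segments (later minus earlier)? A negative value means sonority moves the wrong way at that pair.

/ɫ/: liquid = 5.
/dʒ/: affricate = 2.
/ʃ/: fricative = 3.
/ɫ/→/dʒ/: change -3.
/dʒ/→/ʃ/: change +1.
Minimum = -3.

-3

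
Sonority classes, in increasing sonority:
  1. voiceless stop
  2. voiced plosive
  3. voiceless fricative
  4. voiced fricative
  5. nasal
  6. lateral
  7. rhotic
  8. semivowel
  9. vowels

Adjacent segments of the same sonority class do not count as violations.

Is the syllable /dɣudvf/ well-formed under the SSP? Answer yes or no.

no

Onset: /d/ is a voiced plosive (sonority 2), /ɣ/ is a voiced fricative (sonority 4); then the nucleus /u/ (sonority 9).
Onset profile 2-4-9 — rises to the nucleus.
Coda: /d/ is a voiced plosive (sonority 2), /v/ is a voiced fricative (sonority 4), /f/ is a voiceless fricative (sonority 3).
Coda profile 9-2-4-3 — does not fall throughout.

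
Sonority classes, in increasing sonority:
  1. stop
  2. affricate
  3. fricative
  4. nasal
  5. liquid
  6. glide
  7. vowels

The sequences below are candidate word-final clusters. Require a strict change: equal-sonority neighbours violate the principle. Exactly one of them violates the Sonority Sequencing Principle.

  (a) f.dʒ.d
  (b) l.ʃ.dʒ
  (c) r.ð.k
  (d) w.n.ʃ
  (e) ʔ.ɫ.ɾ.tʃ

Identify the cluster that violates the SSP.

(a) f.dʒ.d: profile 3-2-1 — obeys.
(b) l.ʃ.dʒ: profile 5-3-2 — obeys.
(c) r.ð.k: profile 5-3-1 — obeys.
(d) w.n.ʃ: profile 6-4-3 — obeys.
(e) ʔ.ɫ.ɾ.tʃ: profile 1-5-5-2 — violates.

e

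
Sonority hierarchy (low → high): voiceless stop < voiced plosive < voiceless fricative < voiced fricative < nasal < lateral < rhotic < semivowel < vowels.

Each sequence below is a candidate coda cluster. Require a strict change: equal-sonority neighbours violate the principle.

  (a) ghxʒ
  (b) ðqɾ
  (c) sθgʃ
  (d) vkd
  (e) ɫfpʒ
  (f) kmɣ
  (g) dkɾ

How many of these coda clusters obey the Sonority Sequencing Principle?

(a) ghxʒ: profile 2-3-3-4 — violates.
(b) ðqɾ: profile 4-1-7 — violates.
(c) sθgʃ: profile 3-3-2-3 — violates.
(d) vkd: profile 4-1-2 — violates.
(e) ɫfpʒ: profile 6-3-1-4 — violates.
(f) kmɣ: profile 1-5-4 — violates.
(g) dkɾ: profile 2-1-7 — violates.

0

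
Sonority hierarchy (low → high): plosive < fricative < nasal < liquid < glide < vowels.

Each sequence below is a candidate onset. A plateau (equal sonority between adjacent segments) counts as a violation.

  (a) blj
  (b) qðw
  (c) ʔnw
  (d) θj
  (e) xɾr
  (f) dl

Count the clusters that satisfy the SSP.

5

(a) blj: profile 1-4-5 — obeys.
(b) qðw: profile 1-2-5 — obeys.
(c) ʔnw: profile 1-3-5 — obeys.
(d) θj: profile 2-5 — obeys.
(e) xɾr: profile 2-4-4 — violates.
(f) dl: profile 1-4 — obeys.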